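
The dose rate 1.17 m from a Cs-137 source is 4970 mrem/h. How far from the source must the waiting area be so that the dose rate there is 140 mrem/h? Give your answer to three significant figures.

Intensity scales as (d₁/d₂)², so d₂ = d₁·√(I₁/I₂).
I₁/I₂ = 4970/140 = 35.50, so d₂ = 1.17 × √35.50 = 6.971 m.

6.97 m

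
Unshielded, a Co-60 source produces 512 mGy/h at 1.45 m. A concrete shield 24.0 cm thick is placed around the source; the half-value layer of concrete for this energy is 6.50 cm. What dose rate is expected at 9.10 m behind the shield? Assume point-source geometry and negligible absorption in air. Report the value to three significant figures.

1.01 mGy/h

Distance alone: (1.45/9.10)² = 0.02539, so 512 × 0.02539 = 13.00 mGy/h.
Shield: 24.0/6.50 = 3.692 half-value layers → attenuation 2^(−3.692) = 0.07737.
Combined: 13.00 × 0.07737 = 1.006 mGy/h.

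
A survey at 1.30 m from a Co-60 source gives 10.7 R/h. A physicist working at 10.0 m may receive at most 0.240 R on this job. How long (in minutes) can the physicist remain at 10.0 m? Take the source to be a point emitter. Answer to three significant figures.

Intensity scales as (d₁/d₂)², so rate at 10.0 m:
(1.30/10.0)² = 0.01690, so 10.7 × 0.01690 = 0.1808 R/h.
Stay time = 0.240 R ÷ 0.1808 R/h = 1.327 h = 79.62 min.

79.6 min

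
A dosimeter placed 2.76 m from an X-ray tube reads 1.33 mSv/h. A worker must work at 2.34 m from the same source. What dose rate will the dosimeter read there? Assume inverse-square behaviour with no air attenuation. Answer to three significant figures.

By the inverse-square law, scaling from 2.76 m to 2.34 m:
1.33 × (2.76/2.34)² = 1.33 × 1.391 = 1.850 mSv/h.

1.85 mSv/h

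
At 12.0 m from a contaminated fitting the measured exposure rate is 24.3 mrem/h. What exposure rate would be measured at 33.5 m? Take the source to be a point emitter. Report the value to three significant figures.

Using I₁d₁² = I₂d₂², scaling from 12.0 m to 33.5 m:
(12.0/33.5)² = 0.1283, so 24.3 × 0.1283 = 3.118 mrem/h.

3.12 mrem/h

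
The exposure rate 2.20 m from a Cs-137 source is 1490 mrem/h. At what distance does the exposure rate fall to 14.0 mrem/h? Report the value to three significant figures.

By the inverse-square law, d₂ = d₁·√(I₁/I₂).
I₁/I₂ = 1490/14.0 = 106.4, so d₂ = 2.20 × √106.4 = 22.69 m.

22.7 m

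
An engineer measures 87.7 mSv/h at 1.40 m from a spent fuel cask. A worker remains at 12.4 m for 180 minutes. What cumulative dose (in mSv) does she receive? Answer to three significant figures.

Intensity scales as (d₁/d₂)², so rate at 12.4 m:
(1.40/12.4)² = 0.01275, so 87.7 × 0.01275 = 1.118 mSv/h.
Dose = rate × time = 1.118 mSv/h × 3.000 h = 3.354 mSv.

3.35 mSv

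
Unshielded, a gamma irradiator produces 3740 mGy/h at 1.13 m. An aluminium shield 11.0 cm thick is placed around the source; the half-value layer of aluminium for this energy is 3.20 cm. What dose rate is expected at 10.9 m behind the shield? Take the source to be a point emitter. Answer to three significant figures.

3.71 mGy/h

Distance alone: 3740 × (1.13/10.9)² = 3740 × 0.01075 = 40.20 mGy/h.
Shield: 11.0/3.20 = 3.438 half-value layers → attenuation 2^(−3.438) = 0.09227.
Combined: 40.20 × 0.09227 = 3.709 mGy/h.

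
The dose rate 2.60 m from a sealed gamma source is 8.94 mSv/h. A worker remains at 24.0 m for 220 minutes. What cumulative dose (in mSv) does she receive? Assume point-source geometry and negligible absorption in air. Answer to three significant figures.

Since intensity falls as 1/r², rate at 24.0 m:
8.94 × (2.60/24.0)² = 8.94 × 0.01174 = 0.1050 mSv/h.
Dose = rate × time = 0.1050 mSv/h × 3.667 h = 0.3850 mSv.

0.385 mSv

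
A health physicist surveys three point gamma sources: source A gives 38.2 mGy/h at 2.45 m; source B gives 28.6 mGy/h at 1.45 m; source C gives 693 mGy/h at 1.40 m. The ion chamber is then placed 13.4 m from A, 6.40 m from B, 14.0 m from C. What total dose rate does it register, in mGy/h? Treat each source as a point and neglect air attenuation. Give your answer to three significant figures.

By superposition, sum each source's inverse-square contribution:
A: 38.2 × (2.45/13.4)² = 1.277 mGy/h
B: 28.6 × (1.45/6.40)² = 1.468 mGy/h
C: 693 × (1.40/14.0)² = 6.930 mGy/h
Total = 1.277 + 1.468 + 6.930 = 9.675 mGy/h.

9.68 mGy/h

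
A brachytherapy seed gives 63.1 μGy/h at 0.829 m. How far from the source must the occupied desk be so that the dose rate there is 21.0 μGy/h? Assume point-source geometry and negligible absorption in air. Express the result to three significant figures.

1.44 m

Applying the 1/r² law, d₂ = d₁·√(I₁/I₂).
I₁/I₂ = 63.1/21.0 = 3.005, so d₂ = 0.829 × √3.005 = 1.437 m.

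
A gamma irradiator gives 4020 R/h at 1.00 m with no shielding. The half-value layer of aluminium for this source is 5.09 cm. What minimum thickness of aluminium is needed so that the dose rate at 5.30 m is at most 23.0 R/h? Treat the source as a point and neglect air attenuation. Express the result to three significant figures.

At 5.30 m, distance alone gives (1.00/5.30)² = 0.03560, so 4020 × 0.03560 = 143.1 R/h.
Further attenuation needed: 143.1/23.0 = 6.222.
n = log₂(6.222) = 2.637 half-value layers.
Thickness = 2.637 × 5.09 cm = 13.42 cm.

13.4 cm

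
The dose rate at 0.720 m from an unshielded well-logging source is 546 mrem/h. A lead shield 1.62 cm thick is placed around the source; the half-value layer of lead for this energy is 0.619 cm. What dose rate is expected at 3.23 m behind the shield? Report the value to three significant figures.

4.42 mrem/h

Distance alone: 546 × (0.720/3.23)² = 546 × 0.04969 = 27.13 mrem/h.
Shield: 1.62/0.619 = 2.617 half-value layers → attenuation 2^(−2.617) = 0.1630.
Combined: 27.13 × 0.1630 = 4.422 mrem/h.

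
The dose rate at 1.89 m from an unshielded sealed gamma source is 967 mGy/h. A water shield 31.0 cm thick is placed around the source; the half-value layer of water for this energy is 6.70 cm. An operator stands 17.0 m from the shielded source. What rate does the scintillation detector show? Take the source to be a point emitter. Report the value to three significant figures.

Distance alone: (1.89/17.0)² = 0.01236, so 967 × 0.01236 = 11.95 mGy/h.
Shield: 31.0/6.70 = 4.627 half-value layers → attenuation 2^(−4.627) = 0.04047.
Combined: 11.95 × 0.04047 = 0.4836 mGy/h.

0.484 mGy/h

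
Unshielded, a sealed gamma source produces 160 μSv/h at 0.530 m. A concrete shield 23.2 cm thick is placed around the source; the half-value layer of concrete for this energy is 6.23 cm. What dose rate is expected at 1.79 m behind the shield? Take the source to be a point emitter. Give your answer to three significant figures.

Distance alone: 160 × (0.530/1.79)² = 160 × 0.08767 = 14.03 μSv/h.
Shield: 23.2/6.23 = 3.724 half-value layers → attenuation 2^(−3.724) = 0.07568.
Combined: 14.03 × 0.07568 = 1.062 μSv/h.

1.06 μSv/h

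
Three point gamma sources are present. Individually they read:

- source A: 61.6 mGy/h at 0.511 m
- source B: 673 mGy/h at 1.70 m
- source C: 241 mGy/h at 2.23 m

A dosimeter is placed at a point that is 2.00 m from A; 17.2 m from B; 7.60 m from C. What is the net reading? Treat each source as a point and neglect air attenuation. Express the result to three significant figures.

31.3 mGy/h

By superposition, sum each source's inverse-square contribution:
A: 61.6 × (0.511/2.00)² = 4.021 mGy/h
B: 673 × (1.70/17.2)² = 6.574 mGy/h
C: 241 × (2.23/7.60)² = 20.75 mGy/h
Total = 4.021 + 6.574 + 20.75 = 31.34 mGy/h.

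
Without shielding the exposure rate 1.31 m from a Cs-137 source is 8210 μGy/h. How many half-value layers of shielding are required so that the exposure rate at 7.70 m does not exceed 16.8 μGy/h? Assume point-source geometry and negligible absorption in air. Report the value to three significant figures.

3.82 half-value layers

At 7.70 m, distance alone gives 8210 × (1.31/7.70)² = 8210 × 0.02894 = 237.6 μGy/h.
Further attenuation needed: 237.6/16.8 = 14.14.
n = log₂(14.14) = 3.822 half-value layers.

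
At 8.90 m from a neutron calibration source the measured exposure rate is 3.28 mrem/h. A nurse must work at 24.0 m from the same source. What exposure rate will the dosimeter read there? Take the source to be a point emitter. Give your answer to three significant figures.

Intensity scales as (d₁/d₂)², so scaling from 8.90 m to 24.0 m:
(8.90/24.0)² = 0.1375, so 3.28 × 0.1375 = 0.4510 mrem/h.

0.451 mrem/h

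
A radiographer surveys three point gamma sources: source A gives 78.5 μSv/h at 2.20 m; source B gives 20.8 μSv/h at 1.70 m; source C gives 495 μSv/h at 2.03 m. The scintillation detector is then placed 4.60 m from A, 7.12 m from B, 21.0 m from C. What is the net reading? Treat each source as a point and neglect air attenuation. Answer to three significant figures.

23.8 μSv/h

By superposition, sum each source's inverse-square contribution:
A: 78.5 × (2.20/4.60)² = 17.96 μSv/h
B: 20.8 × (1.70/7.12)² = 1.186 μSv/h
C: 495 × (2.03/21.0)² = 4.625 μSv/h
Total = 17.96 + 1.186 + 4.625 = 23.77 μSv/h.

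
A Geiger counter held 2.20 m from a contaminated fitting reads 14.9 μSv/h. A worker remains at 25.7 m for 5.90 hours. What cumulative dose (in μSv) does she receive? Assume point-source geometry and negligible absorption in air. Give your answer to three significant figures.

Using I₁d₁² = I₂d₂², rate at 25.7 m:
(2.20/25.7)² = 0.007328, so 14.9 × 0.007328 = 0.1092 μSv/h.
Dose = rate × time = 0.1092 μSv/h × 5.900 h = 0.6443 μSv.

0.644 μSv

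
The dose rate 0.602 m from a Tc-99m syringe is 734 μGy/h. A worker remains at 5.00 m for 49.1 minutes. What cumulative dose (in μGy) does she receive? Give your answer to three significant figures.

By the inverse-square law, rate at 5.00 m:
(0.602/5.00)² = 0.01450, so 734 × 0.01450 = 10.64 μGy/h.
Dose = rate × time = 10.64 μGy/h × 0.8183 h = 8.707 μGy.

8.71 μGy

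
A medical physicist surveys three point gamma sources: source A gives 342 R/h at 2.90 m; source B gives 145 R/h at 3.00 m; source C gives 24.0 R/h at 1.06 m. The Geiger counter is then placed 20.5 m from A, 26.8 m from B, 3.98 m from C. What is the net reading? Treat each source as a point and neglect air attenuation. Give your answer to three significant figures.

10.4 R/h

Each source contributes Iᵢ·(dᵢ/rᵢ)²; contributions add.
A: 342 × (2.90/20.5)² = 6.844 R/h
B: 145 × (3.00/26.8)² = 1.817 R/h
C: 24.0 × (1.06/3.98)² = 1.702 R/h
Total = 6.844 + 1.817 + 1.702 = 10.36 R/h.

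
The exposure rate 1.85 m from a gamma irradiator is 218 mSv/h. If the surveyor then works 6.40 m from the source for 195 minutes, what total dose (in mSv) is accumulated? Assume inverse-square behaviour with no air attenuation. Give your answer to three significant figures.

59.2 mSv

Applying the 1/r² law, rate at 6.40 m:
218 × (1.85/6.40)² = 218 × 0.08356 = 18.22 mSv/h.
Dose = rate × time = 18.22 mSv/h × 3.250 h = 59.21 mSv.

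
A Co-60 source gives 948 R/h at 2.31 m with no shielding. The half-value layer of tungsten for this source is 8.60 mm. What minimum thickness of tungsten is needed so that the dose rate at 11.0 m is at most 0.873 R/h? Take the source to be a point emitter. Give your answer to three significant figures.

At 11.0 m, distance alone gives 948 × (2.31/11.0)² = 948 × 0.04410 = 41.81 R/h.
Further attenuation needed: 41.81/0.873 = 47.89.
n = log₂(47.89) = 5.582 half-value layers.
Thickness = 5.582 × 8.60 mm = 48.01 mm.

48.0 mm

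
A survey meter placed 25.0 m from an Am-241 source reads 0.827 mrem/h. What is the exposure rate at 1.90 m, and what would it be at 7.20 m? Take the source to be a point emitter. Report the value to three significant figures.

143 mrem/h; 9.97 mrem/h

Intensity scales as (d₁/d₂)², so
At 1.90 m: (25.0/1.90)² = 173.1, so 0.827 × 173.1 = 143.2 mrem/h
At 7.20 m: 143.2 × (1.90/7.20)² = 143.2 × 0.06964 = 9.972 mrem/h.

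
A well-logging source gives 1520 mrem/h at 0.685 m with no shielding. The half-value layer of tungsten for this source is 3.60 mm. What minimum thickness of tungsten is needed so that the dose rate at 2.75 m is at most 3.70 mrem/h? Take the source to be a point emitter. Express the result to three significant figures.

16.8 mm

At 2.75 m, distance alone gives 1520 × (0.685/2.75)² = 1520 × 0.06205 = 94.32 mrem/h.
Further attenuation needed: 94.32/3.70 = 25.49.
n = log₂(25.49) = 4.672 half-value layers.
Thickness = 4.672 × 3.60 mm = 16.82 mm.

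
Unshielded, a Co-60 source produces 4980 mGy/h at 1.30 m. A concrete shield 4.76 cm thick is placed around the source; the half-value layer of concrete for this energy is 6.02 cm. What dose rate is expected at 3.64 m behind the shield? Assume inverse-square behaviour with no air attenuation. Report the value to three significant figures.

Distance alone: 4980 × (1.30/3.64)² = 4980 × 0.1276 = 635.4 mGy/h.
Shield: 4.76/6.02 = 0.7907 half-value layers → attenuation 2^(−0.7907) = 0.5781.
Combined: 635.4 × 0.5781 = 367.3 mGy/h.

367 mGy/h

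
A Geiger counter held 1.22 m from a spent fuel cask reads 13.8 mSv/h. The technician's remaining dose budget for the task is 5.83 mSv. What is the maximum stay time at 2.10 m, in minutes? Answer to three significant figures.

Since intensity falls as 1/r², rate at 2.10 m:
13.8 × (1.22/2.10)² = 13.8 × 0.3375 = 4.658 mSv/h.
Stay time = 5.83 mSv ÷ 4.658 mSv/h = 1.252 h = 75.12 min.

75.1 min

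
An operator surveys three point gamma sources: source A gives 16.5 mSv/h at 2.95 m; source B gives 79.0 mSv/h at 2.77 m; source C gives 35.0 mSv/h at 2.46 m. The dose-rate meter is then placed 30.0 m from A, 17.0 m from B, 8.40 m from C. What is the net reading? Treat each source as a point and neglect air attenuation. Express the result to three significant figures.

5.26 mSv/h

By superposition, sum each source's inverse-square contribution:
A: 16.5 × (2.95/30.0)² = 0.1595 mSv/h
B: 79.0 × (2.77/17.0)² = 2.097 mSv/h
C: 35.0 × (2.46/8.40)² = 3.002 mSv/h
Total = 0.1595 + 2.097 + 3.002 = 5.258 mSv/h.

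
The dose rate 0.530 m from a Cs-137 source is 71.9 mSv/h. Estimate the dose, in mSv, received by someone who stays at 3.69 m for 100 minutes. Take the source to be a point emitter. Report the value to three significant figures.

2.47 mSv

By the inverse-square law, rate at 3.69 m:
(0.530/3.69)² = 0.02063, so 71.9 × 0.02063 = 1.483 mSv/h.
Dose = rate × time = 1.483 mSv/h × 1.667 h = 2.472 mSv.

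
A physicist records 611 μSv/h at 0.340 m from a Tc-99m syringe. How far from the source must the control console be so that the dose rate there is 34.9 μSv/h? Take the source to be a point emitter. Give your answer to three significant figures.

1.42 m

By the inverse-square law, d₂ = d₁·√(I₁/I₂).
I₁/I₂ = 611/34.9 = 17.51, so d₂ = 0.340 × √17.51 = 1.423 m.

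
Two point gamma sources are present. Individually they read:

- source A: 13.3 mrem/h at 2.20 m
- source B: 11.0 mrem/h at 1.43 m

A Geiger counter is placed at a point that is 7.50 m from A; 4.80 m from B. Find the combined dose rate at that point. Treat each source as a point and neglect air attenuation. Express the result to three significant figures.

By superposition, sum each source's inverse-square contribution:
A: 13.3 × (2.20/7.50)² = 1.144 mrem/h
B: 11.0 × (1.43/4.80)² = 0.9763 mrem/h
Total = 1.144 + 0.9763 = 2.120 mrem/h.

2.12 mrem/h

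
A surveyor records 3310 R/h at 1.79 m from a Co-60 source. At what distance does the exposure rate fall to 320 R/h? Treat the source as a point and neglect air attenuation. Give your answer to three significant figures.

5.76 m

By the inverse-square law, d₂ = d₁·√(I₁/I₂).
I₁/I₂ = 3310/320 = 10.34, so d₂ = 1.79 × √10.34 = 5.756 m.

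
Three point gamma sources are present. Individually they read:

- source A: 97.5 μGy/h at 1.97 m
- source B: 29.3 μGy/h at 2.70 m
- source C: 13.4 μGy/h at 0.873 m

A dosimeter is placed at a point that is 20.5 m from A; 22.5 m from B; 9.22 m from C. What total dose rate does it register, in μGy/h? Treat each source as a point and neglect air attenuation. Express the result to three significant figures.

Each source contributes Iᵢ·(dᵢ/rᵢ)²; contributions add.
A: 97.5 × (1.97/20.5)² = 0.9004 μGy/h
B: 29.3 × (2.70/22.5)² = 0.4219 μGy/h
C: 13.4 × (0.873/9.22)² = 0.1201 μGy/h
Total = 0.9004 + 0.4219 + 0.1201 = 1.442 μGy/h.

1.44 μGy/h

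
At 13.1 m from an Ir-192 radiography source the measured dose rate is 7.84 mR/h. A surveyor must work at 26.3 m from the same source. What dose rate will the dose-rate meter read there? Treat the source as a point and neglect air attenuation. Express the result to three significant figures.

1.95 mR/h

Since intensity falls as 1/r², scaling from 13.1 m to 26.3 m:
7.84 × (13.1/26.3)² = 7.84 × 0.2481 = 1.945 mR/h.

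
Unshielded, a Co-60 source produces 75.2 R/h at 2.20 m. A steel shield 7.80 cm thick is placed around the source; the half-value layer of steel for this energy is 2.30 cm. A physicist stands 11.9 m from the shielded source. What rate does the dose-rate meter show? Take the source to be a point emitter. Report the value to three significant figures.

Distance alone: 75.2 × (2.20/11.9)² = 75.2 × 0.03418 = 2.570 R/h.
Shield: 7.80/2.30 = 3.391 half-value layers → attenuation 2^(−3.391) = 0.09533.
Combined: 2.570 × 0.09533 = 0.2450 R/h.

0.245 R/h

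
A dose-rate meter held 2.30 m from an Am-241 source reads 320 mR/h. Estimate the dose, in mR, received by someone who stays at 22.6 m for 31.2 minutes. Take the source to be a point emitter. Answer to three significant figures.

1.72 mR

Since intensity falls as 1/r², rate at 22.6 m:
(2.30/22.6)² = 0.01036, so 320 × 0.01036 = 3.315 mR/h.
Dose = rate × time = 3.315 mR/h × 0.5200 h = 1.724 mR.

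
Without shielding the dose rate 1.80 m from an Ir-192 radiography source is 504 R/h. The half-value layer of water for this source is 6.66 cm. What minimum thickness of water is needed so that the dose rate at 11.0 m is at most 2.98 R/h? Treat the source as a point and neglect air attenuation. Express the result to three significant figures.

At 11.0 m, distance alone gives (1.80/11.0)² = 0.02678, so 504 × 0.02678 = 13.50 R/h.
Further attenuation needed: 13.50/2.98 = 4.530.
n = log₂(4.530) = 2.180 half-value layers.
Thickness = 2.180 × 6.66 cm = 14.52 cm.

14.5 cm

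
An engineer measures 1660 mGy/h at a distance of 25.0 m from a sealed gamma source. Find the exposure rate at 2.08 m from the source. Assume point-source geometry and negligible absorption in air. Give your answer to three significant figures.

240000 mGy/h

Using I₁d₁² = I₂d₂², the rate at 2.08 m is
(25.0/2.08)² = 144.5, so 1660 × 144.5 = 239900 mGy/h.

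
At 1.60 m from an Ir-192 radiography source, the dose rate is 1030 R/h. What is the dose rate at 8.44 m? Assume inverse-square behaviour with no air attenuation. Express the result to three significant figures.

37.0 R/h

Since intensity falls as 1/r², the rate at 8.44 m is
1030 × (1.60/8.44)² = 1030 × 0.03594 = 37.02 R/h.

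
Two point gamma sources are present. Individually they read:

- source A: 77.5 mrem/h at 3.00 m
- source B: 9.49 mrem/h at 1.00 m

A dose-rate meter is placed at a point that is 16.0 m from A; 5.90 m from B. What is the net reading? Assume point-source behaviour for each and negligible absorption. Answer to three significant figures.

3.00 mrem/h

By superposition, sum each source's inverse-square contribution:
A: 77.5 × (3.00/16.0)² = 2.725 mrem/h
B: 9.49 × (1.00/5.90)² = 0.2726 mrem/h
Total = 2.725 + 0.2726 = 2.998 mrem/h.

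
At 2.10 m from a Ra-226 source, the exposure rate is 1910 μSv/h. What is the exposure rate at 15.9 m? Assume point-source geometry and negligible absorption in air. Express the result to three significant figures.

33.3 μSv/h

Intensity scales as (d₁/d₂)², so the rate at 15.9 m is
1910 × (2.10/15.9)² = 1910 × 0.01744 = 33.31 μSv/h.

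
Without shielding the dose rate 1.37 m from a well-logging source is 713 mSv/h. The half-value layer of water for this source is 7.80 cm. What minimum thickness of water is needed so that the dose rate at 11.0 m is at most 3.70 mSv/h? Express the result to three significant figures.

12.3 cm

At 11.0 m, distance alone gives (1.37/11.0)² = 0.01551, so 713 × 0.01551 = 11.06 mSv/h.
Further attenuation needed: 11.06/3.70 = 2.989.
n = log₂(2.989) = 1.580 half-value layers.
Thickness = 1.580 × 7.80 cm = 12.32 cm.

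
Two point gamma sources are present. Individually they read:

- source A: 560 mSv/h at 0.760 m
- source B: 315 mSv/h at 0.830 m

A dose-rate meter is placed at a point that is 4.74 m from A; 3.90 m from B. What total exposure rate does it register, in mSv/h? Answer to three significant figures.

Each source contributes Iᵢ·(dᵢ/rᵢ)²; contributions add.
A: 560 × (0.760/4.74)² = 14.40 mSv/h
B: 315 × (0.830/3.90)² = 14.27 mSv/h
Total = 14.40 + 14.27 = 28.67 mSv/h.

28.7 mSv/h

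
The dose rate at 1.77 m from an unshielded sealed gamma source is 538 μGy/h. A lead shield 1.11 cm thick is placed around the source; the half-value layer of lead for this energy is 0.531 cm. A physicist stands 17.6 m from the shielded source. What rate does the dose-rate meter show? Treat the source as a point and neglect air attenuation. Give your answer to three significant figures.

1.28 μGy/h

Distance alone: 538 × (1.77/17.6)² = 538 × 0.01011 = 5.439 μGy/h.
Shield: 1.11/0.531 = 2.090 half-value layers → attenuation 2^(−2.090) = 0.2349.
Combined: 5.439 × 0.2349 = 1.278 μGy/h.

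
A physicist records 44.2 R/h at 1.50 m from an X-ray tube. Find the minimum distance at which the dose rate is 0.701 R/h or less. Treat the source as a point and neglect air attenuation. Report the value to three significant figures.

11.9 m

Intensity scales as (d₁/d₂)², so d₂ = d₁·√(I₁/I₂).
I₁/I₂ = 44.2/0.701 = 63.05, so d₂ = 1.50 × √63.05 = 11.91 m.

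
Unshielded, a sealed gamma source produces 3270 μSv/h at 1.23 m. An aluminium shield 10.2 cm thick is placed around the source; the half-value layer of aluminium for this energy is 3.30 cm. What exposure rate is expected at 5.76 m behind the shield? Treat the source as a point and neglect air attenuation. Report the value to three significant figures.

Distance alone: (1.23/5.76)² = 0.04560, so 3270 × 0.04560 = 149.1 μSv/h.
Shield: 10.2/3.30 = 3.091 half-value layers → attenuation 2^(−3.091) = 0.1174.
Combined: 149.1 × 0.1174 = 17.50 μSv/h.

17.5 μSv/h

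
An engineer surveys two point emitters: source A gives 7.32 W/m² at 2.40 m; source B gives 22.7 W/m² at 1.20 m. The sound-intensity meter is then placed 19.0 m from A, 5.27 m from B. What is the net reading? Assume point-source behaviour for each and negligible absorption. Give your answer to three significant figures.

Each source contributes Iᵢ·(dᵢ/rᵢ)²; contributions add.
A: 7.32 × (2.40/19.0)² = 0.1168 W/m²
B: 22.7 × (1.20/5.27)² = 1.177 W/m²
Total = 0.1168 + 1.177 = 1.294 W/m².

1.29 W/m²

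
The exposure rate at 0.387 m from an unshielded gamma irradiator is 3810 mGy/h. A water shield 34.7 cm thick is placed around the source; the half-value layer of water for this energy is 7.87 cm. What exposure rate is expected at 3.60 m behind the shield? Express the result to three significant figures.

Distance alone: 3810 × (0.387/3.60)² = 3810 × 0.01156 = 44.04 mGy/h.
Shield: 34.7/7.87 = 4.409 half-value layers → attenuation 2^(−4.409) = 0.04707.
Combined: 44.04 × 0.04707 = 2.073 mGy/h.

2.07 mGy/h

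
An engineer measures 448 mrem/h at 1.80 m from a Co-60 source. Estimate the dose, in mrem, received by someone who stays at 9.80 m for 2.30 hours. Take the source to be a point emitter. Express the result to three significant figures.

34.8 mrem

By the inverse-square law, rate at 9.80 m:
448 × (1.80/9.80)² = 448 × 0.03374 = 15.12 mrem/h.
Dose = rate × time = 15.12 mrem/h × 2.300 h = 34.78 mrem.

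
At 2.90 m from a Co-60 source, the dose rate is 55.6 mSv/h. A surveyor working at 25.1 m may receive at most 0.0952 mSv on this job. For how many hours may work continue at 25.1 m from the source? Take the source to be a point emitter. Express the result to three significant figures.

Intensity scales as (d₁/d₂)², so rate at 25.1 m:
55.6 × (2.90/25.1)² = 55.6 × 0.01335 = 0.7423 mSv/h.
Stay time = 0.0952 mSv ÷ 0.7423 mSv/h = 0.1283 h.

0.128 h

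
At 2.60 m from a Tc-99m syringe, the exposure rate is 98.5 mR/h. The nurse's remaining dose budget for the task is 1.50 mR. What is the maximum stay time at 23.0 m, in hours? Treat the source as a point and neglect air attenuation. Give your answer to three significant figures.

Using I₁d₁² = I₂d₂², rate at 23.0 m:
(2.60/23.0)² = 0.01278, so 98.5 × 0.01278 = 1.259 mR/h.
Stay time = 1.50 mR ÷ 1.259 mR/h = 1.191 h.

1.19 h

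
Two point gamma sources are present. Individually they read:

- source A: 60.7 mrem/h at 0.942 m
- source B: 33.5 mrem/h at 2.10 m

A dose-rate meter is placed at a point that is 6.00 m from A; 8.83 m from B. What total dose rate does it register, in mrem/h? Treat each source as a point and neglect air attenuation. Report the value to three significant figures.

3.39 mrem/h

By superposition, sum each source's inverse-square contribution:
A: 60.7 × (0.942/6.00)² = 1.496 mrem/h
B: 33.5 × (2.10/8.83)² = 1.895 mrem/h
Total = 1.496 + 1.895 = 3.391 mrem/h.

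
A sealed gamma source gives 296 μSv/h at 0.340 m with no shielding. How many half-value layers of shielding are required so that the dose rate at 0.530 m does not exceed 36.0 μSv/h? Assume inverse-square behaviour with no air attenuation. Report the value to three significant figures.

At 0.530 m, distance alone gives (0.340/0.530)² = 0.4115, so 296 × 0.4115 = 121.8 μSv/h.
Further attenuation needed: 121.8/36.0 = 3.383.
n = log₂(3.383) = 1.758 half-value layers.

1.76 half-value layers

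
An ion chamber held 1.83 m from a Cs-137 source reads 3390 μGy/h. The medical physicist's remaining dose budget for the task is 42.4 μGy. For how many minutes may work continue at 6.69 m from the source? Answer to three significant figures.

Since intensity falls as 1/r², rate at 6.69 m:
3390 × (1.83/6.69)² = 3390 × 0.07483 = 253.7 μGy/h.
Stay time = 42.4 μGy ÷ 253.7 μGy/h = 0.1671 h = 10.03 min.

10.0 min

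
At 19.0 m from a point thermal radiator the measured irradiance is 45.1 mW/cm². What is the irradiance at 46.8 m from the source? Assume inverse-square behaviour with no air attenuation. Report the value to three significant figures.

Intensity scales as (d₁/d₂)², so scaling from 19.0 m to 46.8 m:
(19.0/46.8)² = 0.1648, so 45.1 × 0.1648 = 7.432 mW/cm².

7.43 mW/cm²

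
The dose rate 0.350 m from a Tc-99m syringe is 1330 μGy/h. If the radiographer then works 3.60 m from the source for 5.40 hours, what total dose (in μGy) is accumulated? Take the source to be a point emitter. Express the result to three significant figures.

67.9 μGy

Since intensity falls as 1/r², rate at 3.60 m:
(0.350/3.60)² = 0.009452, so 1330 × 0.009452 = 12.57 μGy/h.
Dose = rate × time = 12.57 μGy/h × 5.400 h = 67.88 μGy.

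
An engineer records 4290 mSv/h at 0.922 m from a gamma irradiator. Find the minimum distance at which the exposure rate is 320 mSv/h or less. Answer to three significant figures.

Using I₁d₁² = I₂d₂², d₂ = d₁·√(I₁/I₂).
I₁/I₂ = 4290/320 = 13.41, so d₂ = 0.922 × √13.41 = 3.376 m.

3.38 m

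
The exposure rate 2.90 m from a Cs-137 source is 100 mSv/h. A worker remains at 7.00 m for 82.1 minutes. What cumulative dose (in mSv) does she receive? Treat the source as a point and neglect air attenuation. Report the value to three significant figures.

Using I₁d₁² = I₂d₂², rate at 7.00 m:
100 × (2.90/7.00)² = 100 × 0.1716 = 17.16 mSv/h.
Dose = rate × time = 17.16 mSv/h × 1.368 h = 23.47 mSv.

23.5 mSv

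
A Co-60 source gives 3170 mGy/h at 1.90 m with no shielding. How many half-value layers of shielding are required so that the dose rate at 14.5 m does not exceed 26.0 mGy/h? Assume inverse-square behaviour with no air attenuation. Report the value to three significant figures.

1.07 half-value layers

At 14.5 m, distance alone gives 3170 × (1.90/14.5)² = 3170 × 0.01717 = 54.43 mGy/h.
Further attenuation needed: 54.43/26.0 = 2.093.
n = log₂(2.093) = 1.066 half-value layers.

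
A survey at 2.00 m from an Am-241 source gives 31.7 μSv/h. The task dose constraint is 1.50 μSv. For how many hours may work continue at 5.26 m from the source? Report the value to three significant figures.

Applying the 1/r² law, rate at 5.26 m:
(2.00/5.26)² = 0.1446, so 31.7 × 0.1446 = 4.584 μSv/h.
Stay time = 1.50 μSv ÷ 4.584 μSv/h = 0.3272 h.

0.327 h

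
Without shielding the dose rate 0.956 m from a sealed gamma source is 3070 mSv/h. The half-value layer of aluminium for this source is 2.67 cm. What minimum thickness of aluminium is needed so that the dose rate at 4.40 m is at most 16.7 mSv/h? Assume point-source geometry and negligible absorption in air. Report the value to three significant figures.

8.32 cm

At 4.40 m, distance alone gives 3070 × (0.956/4.40)² = 3070 × 0.04721 = 144.9 mSv/h.
Further attenuation needed: 144.9/16.7 = 8.677.
n = log₂(8.677) = 3.117 half-value layers.
Thickness = 3.117 × 2.67 cm = 8.322 cm.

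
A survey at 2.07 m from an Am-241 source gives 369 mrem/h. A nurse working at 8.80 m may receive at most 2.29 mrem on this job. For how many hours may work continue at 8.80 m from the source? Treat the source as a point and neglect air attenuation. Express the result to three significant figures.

Intensity scales as (d₁/d₂)², so rate at 8.80 m:
(2.07/8.80)² = 0.05533, so 369 × 0.05533 = 20.42 mrem/h.
Stay time = 2.29 mrem ÷ 20.42 mrem/h = 0.1121 h.

0.112 h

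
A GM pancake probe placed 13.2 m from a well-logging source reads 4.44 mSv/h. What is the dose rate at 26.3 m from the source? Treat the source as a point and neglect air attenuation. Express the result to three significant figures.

Using I₁d₁² = I₂d₂², scaling from 13.2 m to 26.3 m:
4.44 × (13.2/26.3)² = 4.44 × 0.2519 = 1.118 mSv/h.

1.12 mSv/h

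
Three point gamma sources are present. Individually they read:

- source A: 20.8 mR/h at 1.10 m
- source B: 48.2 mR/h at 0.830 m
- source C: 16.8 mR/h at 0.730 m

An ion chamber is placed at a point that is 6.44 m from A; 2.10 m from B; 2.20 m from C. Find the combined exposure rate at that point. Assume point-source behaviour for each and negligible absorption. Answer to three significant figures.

Each source contributes Iᵢ·(dᵢ/rᵢ)²; contributions add.
A: 20.8 × (1.10/6.44)² = 0.6068 mR/h
B: 48.2 × (0.830/2.10)² = 7.529 mR/h
C: 16.8 × (0.730/2.20)² = 1.850 mR/h
Total = 0.6068 + 7.529 + 1.850 = 9.986 mR/h.

9.99 mR/h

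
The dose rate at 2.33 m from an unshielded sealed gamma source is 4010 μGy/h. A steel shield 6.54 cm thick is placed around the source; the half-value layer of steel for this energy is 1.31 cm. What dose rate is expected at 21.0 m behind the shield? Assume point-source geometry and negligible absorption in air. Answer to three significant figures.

Distance alone: (2.33/21.0)² = 0.01231, so 4010 × 0.01231 = 49.36 μGy/h.
Shield: 6.54/1.31 = 4.992 half-value layers → attenuation 2^(−4.992) = 0.03142.
Combined: 49.36 × 0.03142 = 1.551 μGy/h.

1.55 μGy/h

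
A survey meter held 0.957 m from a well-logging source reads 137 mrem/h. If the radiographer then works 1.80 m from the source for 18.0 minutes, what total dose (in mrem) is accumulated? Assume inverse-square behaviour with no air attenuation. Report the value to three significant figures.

Since intensity falls as 1/r², rate at 1.80 m:
137 × (0.957/1.80)² = 137 × 0.2827 = 38.73 mrem/h.
Dose = rate × time = 38.73 mrem/h × 0.3000 h = 11.62 mrem.

11.6 mrem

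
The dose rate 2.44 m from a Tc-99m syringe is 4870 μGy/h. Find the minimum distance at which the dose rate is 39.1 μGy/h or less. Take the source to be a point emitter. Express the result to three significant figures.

27.2 m

By the inverse-square law, d₂ = d₁·√(I₁/I₂).
I₁/I₂ = 4870/39.1 = 124.6, so d₂ = 2.44 × √124.6 = 27.24 m.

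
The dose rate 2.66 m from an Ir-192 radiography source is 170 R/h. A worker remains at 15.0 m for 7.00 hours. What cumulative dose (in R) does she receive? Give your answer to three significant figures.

By the inverse-square law, rate at 15.0 m:
170 × (2.66/15.0)² = 170 × 0.03145 = 5.346 R/h.
Dose = rate × time = 5.346 R/h × 7.000 h = 37.42 R.

37.4 R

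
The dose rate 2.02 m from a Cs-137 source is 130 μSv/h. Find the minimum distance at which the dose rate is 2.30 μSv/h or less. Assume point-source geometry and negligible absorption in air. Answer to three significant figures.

15.2 m

Since intensity falls as 1/r², d₂ = d₁·√(I₁/I₂).
I₁/I₂ = 130/2.30 = 56.52, so d₂ = 2.02 × √56.52 = 15.19 m.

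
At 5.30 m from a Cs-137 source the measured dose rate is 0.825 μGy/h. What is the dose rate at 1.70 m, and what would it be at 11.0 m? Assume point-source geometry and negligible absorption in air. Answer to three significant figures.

Applying the 1/r² law,
At 1.70 m: (5.30/1.70)² = 9.720, so 0.825 × 9.720 = 8.019 μGy/h
At 11.0 m: 8.019 × (1.70/11.0)² = 8.019 × 0.02388 = 0.1915 μGy/h.

8.02 μGy/h; 0.192 μGy/h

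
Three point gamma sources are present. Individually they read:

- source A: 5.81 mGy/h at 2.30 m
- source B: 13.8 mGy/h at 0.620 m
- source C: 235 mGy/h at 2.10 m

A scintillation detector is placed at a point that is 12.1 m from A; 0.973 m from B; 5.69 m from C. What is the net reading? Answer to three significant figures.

37.8 mGy/h

By superposition, sum each source's inverse-square contribution:
A: 5.81 × (2.30/12.1)² = 0.2099 mGy/h
B: 13.8 × (0.620/0.973)² = 5.603 mGy/h
C: 235 × (2.10/5.69)² = 32.01 mGy/h
Total = 0.2099 + 5.603 + 32.01 = 37.82 mGy/h.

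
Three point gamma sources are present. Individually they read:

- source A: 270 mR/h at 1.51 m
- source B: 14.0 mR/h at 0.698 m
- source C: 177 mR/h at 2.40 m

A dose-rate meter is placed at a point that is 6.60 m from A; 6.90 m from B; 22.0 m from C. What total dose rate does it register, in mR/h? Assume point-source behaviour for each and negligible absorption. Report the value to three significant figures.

16.4 mR/h

Each source contributes Iᵢ·(dᵢ/rᵢ)²; contributions add.
A: 270 × (1.51/6.60)² = 14.13 mR/h
B: 14.0 × (0.698/6.90)² = 0.1433 mR/h
C: 177 × (2.40/22.0)² = 2.106 mR/h
Total = 14.13 + 0.1433 + 2.106 = 16.38 mR/h.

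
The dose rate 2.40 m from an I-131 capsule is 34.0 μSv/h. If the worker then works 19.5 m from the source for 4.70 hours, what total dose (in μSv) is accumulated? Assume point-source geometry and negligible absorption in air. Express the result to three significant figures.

2.42 μSv

By the inverse-square law, rate at 19.5 m:
34.0 × (2.40/19.5)² = 34.0 × 0.01515 = 0.5151 μSv/h.
Dose = rate × time = 0.5151 μSv/h × 4.700 h = 2.421 μSv.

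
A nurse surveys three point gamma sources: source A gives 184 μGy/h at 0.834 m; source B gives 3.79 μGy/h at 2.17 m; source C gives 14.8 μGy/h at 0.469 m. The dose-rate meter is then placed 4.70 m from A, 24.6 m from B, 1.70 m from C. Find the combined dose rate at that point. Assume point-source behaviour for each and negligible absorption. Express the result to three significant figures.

6.95 μGy/h

By superposition, sum each source's inverse-square contribution:
A: 184 × (0.834/4.70)² = 5.794 μGy/h
B: 3.79 × (2.17/24.6)² = 0.02949 μGy/h
C: 14.8 × (0.469/1.70)² = 1.126 μGy/h
Total = 5.794 + 0.02949 + 1.126 = 6.949 μGy/h.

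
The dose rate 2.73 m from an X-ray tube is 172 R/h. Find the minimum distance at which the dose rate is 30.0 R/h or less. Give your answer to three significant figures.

6.54 m

Since intensity falls as 1/r², d₂ = d₁·√(I₁/I₂).
I₁/I₂ = 172/30.0 = 5.733, so d₂ = 2.73 × √5.733 = 6.537 m.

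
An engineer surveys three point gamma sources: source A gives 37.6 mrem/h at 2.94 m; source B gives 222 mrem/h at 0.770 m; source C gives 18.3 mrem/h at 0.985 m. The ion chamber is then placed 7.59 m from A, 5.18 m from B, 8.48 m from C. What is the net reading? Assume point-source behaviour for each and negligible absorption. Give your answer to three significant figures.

10.8 mrem/h

By superposition, sum each source's inverse-square contribution:
A: 37.6 × (2.94/7.59)² = 5.642 mrem/h
B: 222 × (0.770/5.18)² = 4.905 mrem/h
C: 18.3 × (0.985/8.48)² = 0.2469 mrem/h
Total = 5.642 + 4.905 + 0.2469 = 10.79 mrem/h.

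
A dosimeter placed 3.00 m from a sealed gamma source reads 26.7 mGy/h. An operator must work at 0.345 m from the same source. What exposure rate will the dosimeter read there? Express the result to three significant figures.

Applying the 1/r² law, scaling from 3.00 m to 0.345 m:
(3.00/0.345)² = 75.61, so 26.7 × 75.61 = 2019 mGy/h.

2020 mGy/h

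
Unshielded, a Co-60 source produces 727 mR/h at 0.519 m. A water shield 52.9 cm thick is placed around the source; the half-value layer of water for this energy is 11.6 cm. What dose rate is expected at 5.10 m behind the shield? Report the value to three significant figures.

Distance alone: (0.519/5.10)² = 0.01036, so 727 × 0.01036 = 7.532 mR/h.
Shield: 52.9/11.6 = 4.560 half-value layers → attenuation 2^(−4.560) = 0.04239.
Combined: 7.532 × 0.04239 = 0.3193 mR/h.

0.319 mR/h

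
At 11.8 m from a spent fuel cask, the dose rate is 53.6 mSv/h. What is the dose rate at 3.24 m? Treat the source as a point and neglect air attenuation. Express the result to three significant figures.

711 mSv/h

Since intensity falls as 1/r², the rate at 3.24 m is
53.6 × (11.8/3.24)² = 53.6 × 13.26 = 710.7 mSv/h.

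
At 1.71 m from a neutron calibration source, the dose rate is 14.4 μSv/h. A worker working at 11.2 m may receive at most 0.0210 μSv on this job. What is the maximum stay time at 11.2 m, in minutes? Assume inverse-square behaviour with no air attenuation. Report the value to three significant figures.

3.75 min

By the inverse-square law, rate at 11.2 m:
14.4 × (1.71/11.2)² = 14.4 × 0.02331 = 0.3357 μSv/h.
Stay time = 0.0210 μSv ÷ 0.3357 μSv/h = 0.06256 h = 3.754 min.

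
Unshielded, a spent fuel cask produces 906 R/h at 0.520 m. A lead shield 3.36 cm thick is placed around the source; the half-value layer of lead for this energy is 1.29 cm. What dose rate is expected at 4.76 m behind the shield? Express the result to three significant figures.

Distance alone: 906 × (0.520/4.76)² = 906 × 0.01193 = 10.81 R/h.
Shield: 3.36/1.29 = 2.605 half-value layers → attenuation 2^(−2.605) = 0.1644.
Combined: 10.81 × 0.1644 = 1.777 R/h.

1.78 R/h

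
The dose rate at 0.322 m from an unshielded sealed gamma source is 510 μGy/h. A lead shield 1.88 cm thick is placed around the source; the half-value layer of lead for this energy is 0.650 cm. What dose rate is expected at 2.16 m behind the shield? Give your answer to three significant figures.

1.53 μGy/h

Distance alone: 510 × (0.322/2.16)² = 510 × 0.02222 = 11.33 μGy/h.
Shield: 1.88/0.650 = 2.892 half-value layers → attenuation 2^(−2.892) = 0.1347.
Combined: 11.33 × 0.1347 = 1.526 μGy/h.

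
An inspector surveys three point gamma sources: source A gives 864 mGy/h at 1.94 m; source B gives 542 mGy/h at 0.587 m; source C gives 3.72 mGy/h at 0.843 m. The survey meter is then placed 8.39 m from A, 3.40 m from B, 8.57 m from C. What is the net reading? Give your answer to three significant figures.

Each source contributes Iᵢ·(dᵢ/rᵢ)²; contributions add.
A: 864 × (1.94/8.39)² = 46.19 mGy/h
B: 542 × (0.587/3.40)² = 16.16 mGy/h
C: 3.72 × (0.843/8.57)² = 0.03599 mGy/h
Total = 46.19 + 16.16 + 0.03599 = 62.39 mGy/h.

62.4 mGy/h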